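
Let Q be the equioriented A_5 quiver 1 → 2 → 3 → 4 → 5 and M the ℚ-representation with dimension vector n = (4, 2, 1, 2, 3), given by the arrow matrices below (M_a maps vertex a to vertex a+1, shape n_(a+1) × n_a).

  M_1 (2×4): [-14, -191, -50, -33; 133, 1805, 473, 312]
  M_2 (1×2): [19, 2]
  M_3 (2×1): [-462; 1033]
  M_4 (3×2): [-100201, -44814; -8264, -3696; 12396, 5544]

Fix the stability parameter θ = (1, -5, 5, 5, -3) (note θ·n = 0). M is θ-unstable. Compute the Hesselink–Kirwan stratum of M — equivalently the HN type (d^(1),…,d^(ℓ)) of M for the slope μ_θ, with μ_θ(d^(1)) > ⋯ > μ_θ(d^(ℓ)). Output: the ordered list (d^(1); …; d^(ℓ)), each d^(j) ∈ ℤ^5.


Barcode: M ≅ I[1,1]^2, I[1,2], I[1,4], I[4,5], I[5,5]^2. HN layers by μ_θ (4 steps, strictly decreasing):
  μ^(1)=5; μ^(2)=1; μ^(3)=-2; μ^(4)=-3

((0, 0, 1, 1, 0); (2, 0, 0, 1, 1); (2, 2, 0, 0, 0); (0, 0, 0, 0, 2))


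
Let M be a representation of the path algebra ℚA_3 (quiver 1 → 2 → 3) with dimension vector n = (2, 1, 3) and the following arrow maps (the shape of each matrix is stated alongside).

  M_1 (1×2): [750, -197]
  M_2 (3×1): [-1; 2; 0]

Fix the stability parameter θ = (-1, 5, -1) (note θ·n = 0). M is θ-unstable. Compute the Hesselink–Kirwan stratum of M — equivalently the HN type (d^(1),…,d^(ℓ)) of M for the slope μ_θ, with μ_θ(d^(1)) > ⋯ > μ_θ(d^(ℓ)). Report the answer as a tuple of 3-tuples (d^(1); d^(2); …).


Interval decomposition of M: I[1,1], I[1,3], I[3,3]^2.
HN type (ℓ=2): μ^(1)=2; μ^(2)=-1

((0, 1, 1); (2, 0, 2))


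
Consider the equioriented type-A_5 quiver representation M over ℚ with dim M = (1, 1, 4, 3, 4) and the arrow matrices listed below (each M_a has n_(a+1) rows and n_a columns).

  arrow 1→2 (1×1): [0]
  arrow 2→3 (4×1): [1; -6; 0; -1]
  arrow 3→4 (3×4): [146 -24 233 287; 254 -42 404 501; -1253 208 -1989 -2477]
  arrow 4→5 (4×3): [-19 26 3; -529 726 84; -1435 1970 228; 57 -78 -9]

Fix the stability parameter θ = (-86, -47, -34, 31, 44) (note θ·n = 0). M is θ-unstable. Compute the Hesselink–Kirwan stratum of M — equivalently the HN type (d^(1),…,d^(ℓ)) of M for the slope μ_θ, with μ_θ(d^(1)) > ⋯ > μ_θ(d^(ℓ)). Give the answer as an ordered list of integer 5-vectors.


Via rank(M_{q-1}∘⋯∘M_p): M ≅ I[1,1], I[2,5], I[3,3], I[3,4], I[3,5], I[5,5]^2.
μ_θ-semistable layers: μ^(1)=44; μ^(2)=31; μ^(3)=-34; μ^(4)=-47; μ^(5)=-86

((0, 0, 0, 0, 4); (0, 0, 0, 3, 0); (0, 0, 4, 0, 0); (0, 1, 0, 0, 0); (1, 0, 0, 0, 0))


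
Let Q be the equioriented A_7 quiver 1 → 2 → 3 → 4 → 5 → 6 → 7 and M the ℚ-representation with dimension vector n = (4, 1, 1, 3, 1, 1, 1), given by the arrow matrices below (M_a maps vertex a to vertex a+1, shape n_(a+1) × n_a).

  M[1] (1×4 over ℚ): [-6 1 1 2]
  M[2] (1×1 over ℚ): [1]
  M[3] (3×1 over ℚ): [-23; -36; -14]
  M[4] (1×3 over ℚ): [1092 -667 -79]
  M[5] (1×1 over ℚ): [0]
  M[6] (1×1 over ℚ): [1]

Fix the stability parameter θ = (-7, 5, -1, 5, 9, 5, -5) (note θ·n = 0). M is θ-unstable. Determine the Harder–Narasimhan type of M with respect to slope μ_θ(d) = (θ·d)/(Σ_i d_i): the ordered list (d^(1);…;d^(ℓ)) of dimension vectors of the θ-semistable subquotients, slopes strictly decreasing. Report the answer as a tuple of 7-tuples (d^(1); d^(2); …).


Barcode: M ≅ I[1,1]^3, I[1,5], I[4,4]^2, I[6,7]. HN layers by μ_θ (5 steps, strictly decreasing):
  μ^(1)=9; μ^(2)=5; μ^(3)=2; μ^(4)=0; μ^(5)=-7

((0, 0, 0, 0, 1, 0, 0); (0, 0, 0, 3, 0, 0, 0); (0, 1, 1, 0, 0, 0, 0); (0, 0, 0, 0, 0, 1, 1); (4, 0, 0, 0, 0, 0, 0))


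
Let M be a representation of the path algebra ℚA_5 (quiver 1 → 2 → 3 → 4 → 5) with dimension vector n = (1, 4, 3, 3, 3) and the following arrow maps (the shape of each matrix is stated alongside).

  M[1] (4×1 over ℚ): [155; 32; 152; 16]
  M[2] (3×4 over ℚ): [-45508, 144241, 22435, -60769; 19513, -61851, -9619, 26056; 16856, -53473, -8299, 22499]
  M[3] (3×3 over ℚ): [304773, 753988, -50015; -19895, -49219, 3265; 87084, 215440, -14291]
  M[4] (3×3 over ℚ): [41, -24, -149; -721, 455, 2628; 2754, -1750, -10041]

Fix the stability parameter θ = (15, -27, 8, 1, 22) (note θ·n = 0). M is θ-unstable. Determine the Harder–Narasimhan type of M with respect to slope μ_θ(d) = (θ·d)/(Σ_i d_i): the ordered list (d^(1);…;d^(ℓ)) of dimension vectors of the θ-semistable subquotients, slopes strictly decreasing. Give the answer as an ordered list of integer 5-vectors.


Barcode: M ≅ I[1,5], I[2,2], I[2,5]^2. HN layers by μ_θ (4 steps, strictly decreasing):
  μ^(1)=22; μ^(2)=9/2; μ^(3)=-6; μ^(4)=-27

((0, 0, 0, 0, 3); (0, 0, 3, 3, 0); (1, 1, 0, 0, 0); (0, 3, 0, 0, 0))


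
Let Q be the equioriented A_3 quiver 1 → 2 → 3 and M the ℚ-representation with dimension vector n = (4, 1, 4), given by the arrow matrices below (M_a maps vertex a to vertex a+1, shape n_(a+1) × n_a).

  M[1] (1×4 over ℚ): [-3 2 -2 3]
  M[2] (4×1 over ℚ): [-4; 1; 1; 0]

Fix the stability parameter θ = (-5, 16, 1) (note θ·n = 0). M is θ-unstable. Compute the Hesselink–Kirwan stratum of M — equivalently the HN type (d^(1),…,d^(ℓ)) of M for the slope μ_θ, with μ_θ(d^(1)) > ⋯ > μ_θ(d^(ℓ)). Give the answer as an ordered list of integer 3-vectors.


Via rank(M_{q-1}∘⋯∘M_p): M ≅ I[1,1]^3, I[1,3], I[3,3]^3.
μ_θ-semistable layers: μ^(1)=17/2; μ^(2)=1; μ^(3)=-5

((0, 1, 1); (0, 0, 3); (4, 0, 0))


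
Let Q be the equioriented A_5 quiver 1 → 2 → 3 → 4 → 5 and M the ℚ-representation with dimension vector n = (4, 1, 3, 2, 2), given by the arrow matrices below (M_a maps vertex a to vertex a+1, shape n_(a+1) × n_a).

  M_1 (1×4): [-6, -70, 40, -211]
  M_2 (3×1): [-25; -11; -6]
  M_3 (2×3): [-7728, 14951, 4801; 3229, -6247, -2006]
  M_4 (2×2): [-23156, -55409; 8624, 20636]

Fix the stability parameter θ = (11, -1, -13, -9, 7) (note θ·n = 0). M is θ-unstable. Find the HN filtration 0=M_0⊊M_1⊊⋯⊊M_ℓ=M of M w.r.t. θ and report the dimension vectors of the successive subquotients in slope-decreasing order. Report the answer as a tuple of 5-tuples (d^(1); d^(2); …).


Interval decomposition of M: I[1,1]^3, I[1,4], I[3,3], I[3,5], I[5,5].
HN type (ℓ=5): μ^(1)=11; μ^(2)=7; μ^(3)=-3; μ^(4)=-9; μ^(5)=-13

((3, 0, 0, 0, 0); (0, 0, 0, 0, 2); (1, 1, 1, 1, 0); (0, 0, 0, 1, 0); (0, 0, 2, 0, 0))


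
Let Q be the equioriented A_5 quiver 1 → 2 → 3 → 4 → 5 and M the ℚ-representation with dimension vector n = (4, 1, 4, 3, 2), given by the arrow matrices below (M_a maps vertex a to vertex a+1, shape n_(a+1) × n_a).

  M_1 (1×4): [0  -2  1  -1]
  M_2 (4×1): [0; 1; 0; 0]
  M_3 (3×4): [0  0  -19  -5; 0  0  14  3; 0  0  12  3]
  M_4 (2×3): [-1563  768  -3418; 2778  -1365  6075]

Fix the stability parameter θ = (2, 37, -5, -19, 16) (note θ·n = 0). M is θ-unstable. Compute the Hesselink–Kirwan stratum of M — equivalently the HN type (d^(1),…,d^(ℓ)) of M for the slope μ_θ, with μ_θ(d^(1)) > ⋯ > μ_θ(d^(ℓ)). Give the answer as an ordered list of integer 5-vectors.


Via rank(M_{q-1}∘⋯∘M_p): M ≅ I[1,1]^3, I[1,3], I[3,3], I[3,4], I[3,5], I[4,5].
μ_θ-semistable layers: μ^(1)=16; μ^(2)=2; μ^(3)=-5; μ^(4)=-12; μ^(5)=-19

((0, 1, 1, 0, 2); (4, 0, 0, 0, 0); (0, 0, 1, 0, 0); (0, 0, 2, 2, 0); (0, 0, 0, 1, 0))


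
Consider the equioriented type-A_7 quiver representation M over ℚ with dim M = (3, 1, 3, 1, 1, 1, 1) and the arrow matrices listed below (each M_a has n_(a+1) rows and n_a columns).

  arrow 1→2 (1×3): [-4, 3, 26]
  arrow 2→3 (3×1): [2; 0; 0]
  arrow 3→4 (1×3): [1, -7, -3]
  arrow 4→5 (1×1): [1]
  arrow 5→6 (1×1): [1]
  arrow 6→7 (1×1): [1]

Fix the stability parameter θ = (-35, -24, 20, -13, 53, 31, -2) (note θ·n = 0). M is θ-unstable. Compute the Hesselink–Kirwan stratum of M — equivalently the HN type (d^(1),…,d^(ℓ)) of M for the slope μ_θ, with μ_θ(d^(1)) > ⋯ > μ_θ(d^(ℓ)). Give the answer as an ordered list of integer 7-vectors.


Barcode: M ≅ I[1,1]^2, I[1,7], I[3,3]^2. HN layers by μ_θ (5 steps, strictly decreasing):
  μ^(1)=82/3; μ^(2)=20; μ^(3)=7/2; μ^(4)=-24; μ^(5)=-35

((0, 0, 0, 0, 1, 1, 1); (0, 0, 2, 0, 0, 0, 0); (0, 0, 1, 1, 0, 0, 0); (0, 1, 0, 0, 0, 0, 0); (3, 0, 0, 0, 0, 0, 0))


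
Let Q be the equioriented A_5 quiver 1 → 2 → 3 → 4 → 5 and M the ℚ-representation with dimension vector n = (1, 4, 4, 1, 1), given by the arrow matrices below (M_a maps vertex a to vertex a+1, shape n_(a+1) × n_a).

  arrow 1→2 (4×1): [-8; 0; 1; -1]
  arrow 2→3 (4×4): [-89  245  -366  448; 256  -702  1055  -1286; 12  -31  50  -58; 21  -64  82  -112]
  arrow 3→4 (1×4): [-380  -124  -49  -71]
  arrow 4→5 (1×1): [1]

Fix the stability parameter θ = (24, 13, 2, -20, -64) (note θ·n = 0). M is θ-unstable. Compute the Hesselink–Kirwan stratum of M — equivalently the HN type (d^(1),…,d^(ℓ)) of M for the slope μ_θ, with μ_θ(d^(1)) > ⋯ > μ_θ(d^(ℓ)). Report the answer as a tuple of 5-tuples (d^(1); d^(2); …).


Barcode: M ≅ I[1,5], I[2,3]^3. HN layers by μ_θ (2 steps, strictly decreasing):
  μ^(1)=15/2; μ^(2)=-9

((0, 3, 3, 0, 0); (1, 1, 1, 1, 1))


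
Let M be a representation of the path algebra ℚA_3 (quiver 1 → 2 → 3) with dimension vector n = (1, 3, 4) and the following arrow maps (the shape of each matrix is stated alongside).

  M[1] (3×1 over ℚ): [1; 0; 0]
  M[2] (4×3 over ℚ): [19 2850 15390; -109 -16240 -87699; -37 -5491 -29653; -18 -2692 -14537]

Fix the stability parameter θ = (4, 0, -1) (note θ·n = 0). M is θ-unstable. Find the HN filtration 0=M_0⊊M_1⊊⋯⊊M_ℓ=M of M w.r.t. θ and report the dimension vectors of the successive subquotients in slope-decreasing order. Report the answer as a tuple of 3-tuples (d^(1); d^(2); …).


Via rank(M_{q-1}∘⋯∘M_p): M ≅ I[1,3], I[2,3]^2, I[3,3].
μ_θ-semistable layers: μ^(1)=1; μ^(2)=-1/2; μ^(3)=-1

((1, 1, 1); (0, 2, 2); (0, 0, 1))


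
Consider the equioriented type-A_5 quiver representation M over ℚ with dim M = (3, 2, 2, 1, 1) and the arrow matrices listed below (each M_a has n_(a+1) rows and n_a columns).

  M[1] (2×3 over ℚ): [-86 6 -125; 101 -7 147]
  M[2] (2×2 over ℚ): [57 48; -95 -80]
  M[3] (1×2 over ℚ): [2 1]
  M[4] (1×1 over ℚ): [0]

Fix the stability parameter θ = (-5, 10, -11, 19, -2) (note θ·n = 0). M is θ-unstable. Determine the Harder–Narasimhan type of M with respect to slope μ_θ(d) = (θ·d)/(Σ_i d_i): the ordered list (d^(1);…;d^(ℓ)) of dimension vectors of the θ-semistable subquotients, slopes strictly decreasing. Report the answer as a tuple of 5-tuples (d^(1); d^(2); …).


Barcode: M ≅ I[1,1], I[1,2], I[1,4], I[3,3], I[5,5]. HN layers by μ_θ (6 steps, strictly decreasing):
  μ^(1)=19; μ^(2)=10; μ^(3)=-1/2; μ^(4)=-2; μ^(5)=-5; μ^(6)=-11

((0, 0, 0, 1, 0); (0, 1, 0, 0, 0); (0, 1, 1, 0, 0); (0, 0, 0, 0, 1); (3, 0, 0, 0, 0); (0, 0, 1, 0, 0))


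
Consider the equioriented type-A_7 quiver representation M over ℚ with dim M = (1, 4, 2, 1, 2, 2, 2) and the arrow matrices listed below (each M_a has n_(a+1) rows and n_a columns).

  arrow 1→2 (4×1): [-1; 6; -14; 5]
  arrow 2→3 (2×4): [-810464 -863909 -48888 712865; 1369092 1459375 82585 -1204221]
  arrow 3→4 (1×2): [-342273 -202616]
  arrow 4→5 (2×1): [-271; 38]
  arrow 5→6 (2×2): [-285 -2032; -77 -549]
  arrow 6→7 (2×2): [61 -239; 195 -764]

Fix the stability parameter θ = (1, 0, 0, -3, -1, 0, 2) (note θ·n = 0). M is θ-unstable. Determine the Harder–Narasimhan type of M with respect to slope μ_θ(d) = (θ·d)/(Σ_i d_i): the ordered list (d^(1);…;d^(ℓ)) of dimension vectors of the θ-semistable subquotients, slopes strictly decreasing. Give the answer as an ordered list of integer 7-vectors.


Barcode: M ≅ I[1,7], I[2,2]^2, I[2,3], I[5,7]. HN layers by μ_θ (4 steps, strictly decreasing):
  μ^(1)=2; μ^(2)=0; μ^(3)=-3/5; μ^(4)=-1

((0, 0, 0, 0, 0, 0, 2); (0, 3, 1, 0, 0, 2, 0); (1, 1, 1, 1, 1, 0, 0); (0, 0, 0, 0, 1, 0, 0))


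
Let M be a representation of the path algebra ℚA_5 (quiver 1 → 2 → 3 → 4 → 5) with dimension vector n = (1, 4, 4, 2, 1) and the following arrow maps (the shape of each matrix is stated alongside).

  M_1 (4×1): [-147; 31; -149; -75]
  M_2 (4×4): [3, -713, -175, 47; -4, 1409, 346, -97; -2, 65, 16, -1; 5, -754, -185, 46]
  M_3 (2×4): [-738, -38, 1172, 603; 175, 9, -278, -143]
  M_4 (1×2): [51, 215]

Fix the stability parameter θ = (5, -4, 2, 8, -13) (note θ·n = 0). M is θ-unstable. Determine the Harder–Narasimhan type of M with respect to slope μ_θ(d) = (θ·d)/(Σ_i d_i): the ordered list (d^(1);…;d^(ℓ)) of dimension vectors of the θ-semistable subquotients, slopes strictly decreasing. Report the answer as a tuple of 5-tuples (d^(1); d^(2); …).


Interval decomposition of M: I[1,5], I[2,2], I[2,3], I[2,4], I[3,3].
HN type (ℓ=4): μ^(1)=8; μ^(2)=2; μ^(3)=-2/5; μ^(4)=-4

((0, 0, 0, 1, 0); (0, 0, 3, 0, 0); (1, 1, 1, 1, 1); (0, 3, 0, 0, 0))


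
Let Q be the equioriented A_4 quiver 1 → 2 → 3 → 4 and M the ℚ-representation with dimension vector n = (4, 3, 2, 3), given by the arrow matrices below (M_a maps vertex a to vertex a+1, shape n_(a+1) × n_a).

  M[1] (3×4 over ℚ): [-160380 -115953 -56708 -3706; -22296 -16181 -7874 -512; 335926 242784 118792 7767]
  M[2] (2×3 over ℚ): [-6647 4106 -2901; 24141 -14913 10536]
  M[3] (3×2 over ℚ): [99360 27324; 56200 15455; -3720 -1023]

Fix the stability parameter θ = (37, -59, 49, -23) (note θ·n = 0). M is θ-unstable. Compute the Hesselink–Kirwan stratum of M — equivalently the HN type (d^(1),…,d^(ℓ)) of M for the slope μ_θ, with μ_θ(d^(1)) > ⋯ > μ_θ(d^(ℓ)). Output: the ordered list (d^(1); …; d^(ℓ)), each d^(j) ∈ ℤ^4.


Interval decomposition of M: I[1,1], I[1,2], I[1,3], I[1,4], I[4,4]^2.
HN type (ℓ=5): μ^(1)=49; μ^(2)=37; μ^(3)=13; μ^(4)=-11; μ^(5)=-23

((0, 0, 1, 0); (1, 0, 0, 0); (0, 0, 1, 1); (3, 3, 0, 0); (0, 0, 0, 2))


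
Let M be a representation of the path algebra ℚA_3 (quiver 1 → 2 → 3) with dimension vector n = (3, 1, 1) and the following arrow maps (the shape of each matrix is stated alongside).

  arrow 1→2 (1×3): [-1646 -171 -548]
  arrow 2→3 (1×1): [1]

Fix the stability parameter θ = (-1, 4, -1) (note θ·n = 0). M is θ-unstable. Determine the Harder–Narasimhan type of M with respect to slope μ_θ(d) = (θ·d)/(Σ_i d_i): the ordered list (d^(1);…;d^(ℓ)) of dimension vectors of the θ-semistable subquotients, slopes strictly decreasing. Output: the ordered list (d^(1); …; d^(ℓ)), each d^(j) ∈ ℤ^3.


Barcode: M ≅ I[1,1]^2, I[1,3]. HN layers by μ_θ (2 steps, strictly decreasing):
  μ^(1)=3/2; μ^(2)=-1

((0, 1, 1); (3, 0, 0))


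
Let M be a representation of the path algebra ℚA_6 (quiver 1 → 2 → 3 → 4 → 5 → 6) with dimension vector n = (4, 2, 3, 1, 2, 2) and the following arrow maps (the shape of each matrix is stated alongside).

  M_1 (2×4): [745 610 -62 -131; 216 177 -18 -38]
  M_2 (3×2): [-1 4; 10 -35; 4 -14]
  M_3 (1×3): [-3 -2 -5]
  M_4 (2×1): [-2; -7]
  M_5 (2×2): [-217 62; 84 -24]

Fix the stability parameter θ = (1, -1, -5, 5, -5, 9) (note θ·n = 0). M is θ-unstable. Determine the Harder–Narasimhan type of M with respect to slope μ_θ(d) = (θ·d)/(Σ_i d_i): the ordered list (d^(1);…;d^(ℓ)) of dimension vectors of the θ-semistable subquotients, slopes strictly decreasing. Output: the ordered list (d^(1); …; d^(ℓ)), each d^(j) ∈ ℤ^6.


Barcode: M ≅ I[1,1]^2, I[1,3], I[1,5], I[3,3], I[5,6], I[6,6]. HN layers by μ_θ (5 steps, strictly decreasing):
  μ^(1)=9; μ^(2)=1; μ^(3)=0; μ^(4)=-5/3; μ^(5)=-5

((0, 0, 0, 0, 0, 2); (2, 0, 0, 0, 0, 0); (0, 0, 0, 1, 1, 0); (2, 2, 2, 0, 0, 0); (0, 0, 1, 0, 1, 0))


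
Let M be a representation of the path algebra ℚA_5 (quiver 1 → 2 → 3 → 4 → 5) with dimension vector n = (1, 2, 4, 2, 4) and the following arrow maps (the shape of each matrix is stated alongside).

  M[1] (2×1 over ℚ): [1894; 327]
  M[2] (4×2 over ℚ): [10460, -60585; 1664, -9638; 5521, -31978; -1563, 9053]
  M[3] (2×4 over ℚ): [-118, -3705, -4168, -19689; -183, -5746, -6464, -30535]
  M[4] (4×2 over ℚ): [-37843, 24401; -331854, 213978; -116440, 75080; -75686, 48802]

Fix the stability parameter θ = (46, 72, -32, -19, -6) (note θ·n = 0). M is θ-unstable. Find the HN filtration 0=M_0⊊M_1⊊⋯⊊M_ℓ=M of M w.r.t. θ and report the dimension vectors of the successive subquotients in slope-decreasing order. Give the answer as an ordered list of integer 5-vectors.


Via rank(M_{q-1}∘⋯∘M_p): M ≅ I[1,5], I[2,4], I[3,3]^2, I[5,5]^3.
μ_θ-semistable layers: μ^(1)=61/5; μ^(2)=7; μ^(3)=-6; μ^(4)=-32

((1, 1, 1, 1, 1); (0, 1, 1, 1, 0); (0, 0, 0, 0, 3); (0, 0, 2, 0, 0))


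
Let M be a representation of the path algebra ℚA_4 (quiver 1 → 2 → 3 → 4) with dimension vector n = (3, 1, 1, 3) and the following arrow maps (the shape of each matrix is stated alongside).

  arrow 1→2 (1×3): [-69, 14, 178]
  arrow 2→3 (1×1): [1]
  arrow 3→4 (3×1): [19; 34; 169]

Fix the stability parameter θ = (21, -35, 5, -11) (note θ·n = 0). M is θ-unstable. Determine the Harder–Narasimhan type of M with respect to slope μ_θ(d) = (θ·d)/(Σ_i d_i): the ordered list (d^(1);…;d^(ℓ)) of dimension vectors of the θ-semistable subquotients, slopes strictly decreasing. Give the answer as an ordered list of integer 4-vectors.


Barcode: M ≅ I[1,1]^2, I[1,4], I[4,4]^2. HN layers by μ_θ (4 steps, strictly decreasing):
  μ^(1)=21; μ^(2)=-3; μ^(3)=-7; μ^(4)=-11

((2, 0, 0, 0); (0, 0, 1, 1); (1, 1, 0, 0); (0, 0, 0, 2))


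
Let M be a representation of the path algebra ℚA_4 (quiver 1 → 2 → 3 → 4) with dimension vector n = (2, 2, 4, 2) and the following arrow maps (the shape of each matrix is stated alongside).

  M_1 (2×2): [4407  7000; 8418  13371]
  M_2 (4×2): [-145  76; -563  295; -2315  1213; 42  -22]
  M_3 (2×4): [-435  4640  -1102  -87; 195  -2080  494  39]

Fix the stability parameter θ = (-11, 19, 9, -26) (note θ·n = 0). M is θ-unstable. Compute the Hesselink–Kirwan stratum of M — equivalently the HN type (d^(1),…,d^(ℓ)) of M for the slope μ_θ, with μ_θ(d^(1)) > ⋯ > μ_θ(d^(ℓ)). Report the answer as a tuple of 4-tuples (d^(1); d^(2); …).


Interval decomposition of M: I[1,3], I[1,4], I[3,3]^2, I[4,4].
HN type (ℓ=5): μ^(1)=14; μ^(2)=9; μ^(3)=2/3; μ^(4)=-11; μ^(5)=-26

((0, 1, 1, 0); (0, 0, 2, 0); (0, 1, 1, 1); (2, 0, 0, 0); (0, 0, 0, 1))


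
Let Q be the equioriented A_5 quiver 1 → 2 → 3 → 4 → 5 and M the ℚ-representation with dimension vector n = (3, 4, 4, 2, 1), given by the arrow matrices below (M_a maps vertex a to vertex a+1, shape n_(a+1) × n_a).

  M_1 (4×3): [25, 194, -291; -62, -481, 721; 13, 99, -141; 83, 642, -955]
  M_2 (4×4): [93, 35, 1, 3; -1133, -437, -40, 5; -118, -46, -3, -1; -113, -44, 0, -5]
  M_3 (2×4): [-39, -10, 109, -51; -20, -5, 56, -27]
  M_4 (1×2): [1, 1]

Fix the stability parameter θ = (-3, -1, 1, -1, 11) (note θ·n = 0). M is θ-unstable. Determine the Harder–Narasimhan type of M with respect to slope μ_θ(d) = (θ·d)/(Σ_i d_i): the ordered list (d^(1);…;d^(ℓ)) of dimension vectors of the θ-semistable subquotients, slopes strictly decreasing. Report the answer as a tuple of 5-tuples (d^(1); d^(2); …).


Barcode: M ≅ I[1,3], I[1,4], I[1,5], I[2,3]. HN layers by μ_θ (5 steps, strictly decreasing):
  μ^(1)=11; μ^(2)=1; μ^(3)=0; μ^(4)=-1; μ^(5)=-3

((0, 0, 0, 0, 1); (0, 0, 2, 0, 0); (0, 0, 2, 2, 0); (0, 4, 0, 0, 0); (3, 0, 0, 0, 0))


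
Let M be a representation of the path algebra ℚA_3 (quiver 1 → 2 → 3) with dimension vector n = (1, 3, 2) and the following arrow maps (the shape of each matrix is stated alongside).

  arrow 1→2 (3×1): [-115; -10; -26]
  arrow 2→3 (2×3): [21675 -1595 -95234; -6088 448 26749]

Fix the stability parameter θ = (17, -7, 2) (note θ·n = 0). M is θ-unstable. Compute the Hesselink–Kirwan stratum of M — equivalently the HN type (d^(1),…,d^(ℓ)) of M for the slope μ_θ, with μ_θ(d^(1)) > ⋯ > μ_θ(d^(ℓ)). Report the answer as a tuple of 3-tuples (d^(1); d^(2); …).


Via rank(M_{q-1}∘⋯∘M_p): M ≅ I[1,3], I[2,2], I[2,3].
μ_θ-semistable layers: μ^(1)=4; μ^(2)=2; μ^(3)=-7

((1, 1, 1); (0, 0, 1); (0, 2, 0))


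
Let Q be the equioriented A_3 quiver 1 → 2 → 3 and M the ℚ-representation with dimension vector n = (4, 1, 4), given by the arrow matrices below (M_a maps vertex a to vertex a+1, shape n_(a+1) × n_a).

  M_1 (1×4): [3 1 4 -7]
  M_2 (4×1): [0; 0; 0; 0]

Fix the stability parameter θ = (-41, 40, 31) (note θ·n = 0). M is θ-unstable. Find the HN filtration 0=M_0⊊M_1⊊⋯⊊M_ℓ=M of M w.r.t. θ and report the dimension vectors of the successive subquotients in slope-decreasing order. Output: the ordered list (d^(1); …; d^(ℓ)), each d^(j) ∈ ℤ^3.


Via rank(M_{q-1}∘⋯∘M_p): M ≅ I[1,1]^3, I[1,2], I[3,3]^4.
μ_θ-semistable layers: μ^(1)=40; μ^(2)=31; μ^(3)=-41

((0, 1, 0); (0, 0, 4); (4, 0, 0))


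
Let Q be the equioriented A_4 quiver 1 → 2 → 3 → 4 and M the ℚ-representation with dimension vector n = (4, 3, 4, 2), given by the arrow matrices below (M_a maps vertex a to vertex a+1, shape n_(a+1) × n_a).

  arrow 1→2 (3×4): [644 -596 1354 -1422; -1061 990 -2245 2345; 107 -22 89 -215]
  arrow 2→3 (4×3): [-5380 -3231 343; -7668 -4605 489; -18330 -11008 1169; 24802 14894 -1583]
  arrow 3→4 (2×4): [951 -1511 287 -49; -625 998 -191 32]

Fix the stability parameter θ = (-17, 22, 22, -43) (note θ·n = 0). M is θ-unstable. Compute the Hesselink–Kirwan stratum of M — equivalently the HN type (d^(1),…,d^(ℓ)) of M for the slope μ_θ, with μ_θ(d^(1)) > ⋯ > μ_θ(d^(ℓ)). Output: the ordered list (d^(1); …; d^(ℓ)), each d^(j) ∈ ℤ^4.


Interval decomposition of M: I[1,1], I[1,2], I[1,3], I[1,4], I[3,3], I[3,4].
HN type (ℓ=4): μ^(1)=22; μ^(2)=1/3; μ^(3)=-21/2; μ^(4)=-17

((0, 2, 2, 0); (0, 1, 1, 1); (0, 0, 1, 1); (4, 0, 0, 0))


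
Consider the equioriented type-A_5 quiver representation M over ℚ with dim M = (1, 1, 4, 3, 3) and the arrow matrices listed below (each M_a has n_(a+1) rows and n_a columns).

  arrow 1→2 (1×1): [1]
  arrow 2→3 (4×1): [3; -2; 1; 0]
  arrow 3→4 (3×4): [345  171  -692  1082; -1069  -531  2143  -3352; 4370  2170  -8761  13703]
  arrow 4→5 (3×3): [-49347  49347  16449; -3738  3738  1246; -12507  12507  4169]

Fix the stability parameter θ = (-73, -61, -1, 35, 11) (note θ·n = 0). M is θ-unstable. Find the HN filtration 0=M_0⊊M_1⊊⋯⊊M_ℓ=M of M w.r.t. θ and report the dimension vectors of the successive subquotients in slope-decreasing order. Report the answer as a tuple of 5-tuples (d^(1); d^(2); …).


Interval decomposition of M: I[1,4], I[3,3], I[3,4], I[3,5], I[5,5]^2.
HN type (ℓ=6): μ^(1)=35; μ^(2)=23; μ^(3)=11; μ^(4)=-1; μ^(5)=-61; μ^(6)=-73

((0, 0, 0, 2, 0); (0, 0, 0, 1, 1); (0, 0, 0, 0, 2); (0, 0, 4, 0, 0); (0, 1, 0, 0, 0); (1, 0, 0, 0, 0))


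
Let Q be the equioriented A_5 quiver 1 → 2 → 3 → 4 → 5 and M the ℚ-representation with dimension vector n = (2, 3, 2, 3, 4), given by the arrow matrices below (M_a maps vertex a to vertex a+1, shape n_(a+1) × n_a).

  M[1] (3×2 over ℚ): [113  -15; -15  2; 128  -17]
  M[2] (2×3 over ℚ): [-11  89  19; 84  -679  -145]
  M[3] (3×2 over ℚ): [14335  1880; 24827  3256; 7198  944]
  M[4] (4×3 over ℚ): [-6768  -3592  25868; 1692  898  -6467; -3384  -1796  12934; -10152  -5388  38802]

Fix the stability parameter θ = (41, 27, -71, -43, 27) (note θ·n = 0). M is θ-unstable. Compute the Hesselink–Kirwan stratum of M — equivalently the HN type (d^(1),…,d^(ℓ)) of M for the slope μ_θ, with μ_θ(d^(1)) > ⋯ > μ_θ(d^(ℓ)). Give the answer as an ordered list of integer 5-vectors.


Interval decomposition of M: I[1,3], I[1,4], I[2,2], I[4,4], I[4,5], I[5,5]^3.
HN type (ℓ=4): μ^(1)=27; μ^(2)=-1; μ^(3)=-23/2; μ^(4)=-43

((0, 1, 0, 0, 4); (1, 1, 1, 0, 0); (1, 1, 1, 1, 0); (0, 0, 0, 2, 0))


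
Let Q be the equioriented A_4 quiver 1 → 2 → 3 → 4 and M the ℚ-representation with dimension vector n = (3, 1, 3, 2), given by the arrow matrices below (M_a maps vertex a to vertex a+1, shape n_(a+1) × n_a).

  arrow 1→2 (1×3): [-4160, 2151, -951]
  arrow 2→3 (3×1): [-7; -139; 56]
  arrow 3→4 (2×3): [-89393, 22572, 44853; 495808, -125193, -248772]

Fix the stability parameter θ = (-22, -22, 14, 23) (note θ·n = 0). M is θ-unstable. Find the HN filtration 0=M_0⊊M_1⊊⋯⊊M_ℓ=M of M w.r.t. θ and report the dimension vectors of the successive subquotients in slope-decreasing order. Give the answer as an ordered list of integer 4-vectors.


Interval decomposition of M: I[1,1]^2, I[1,4], I[3,3], I[3,4].
HN type (ℓ=3): μ^(1)=23; μ^(2)=14; μ^(3)=-22

((0, 0, 0, 2); (0, 0, 3, 0); (3, 1, 0, 0))


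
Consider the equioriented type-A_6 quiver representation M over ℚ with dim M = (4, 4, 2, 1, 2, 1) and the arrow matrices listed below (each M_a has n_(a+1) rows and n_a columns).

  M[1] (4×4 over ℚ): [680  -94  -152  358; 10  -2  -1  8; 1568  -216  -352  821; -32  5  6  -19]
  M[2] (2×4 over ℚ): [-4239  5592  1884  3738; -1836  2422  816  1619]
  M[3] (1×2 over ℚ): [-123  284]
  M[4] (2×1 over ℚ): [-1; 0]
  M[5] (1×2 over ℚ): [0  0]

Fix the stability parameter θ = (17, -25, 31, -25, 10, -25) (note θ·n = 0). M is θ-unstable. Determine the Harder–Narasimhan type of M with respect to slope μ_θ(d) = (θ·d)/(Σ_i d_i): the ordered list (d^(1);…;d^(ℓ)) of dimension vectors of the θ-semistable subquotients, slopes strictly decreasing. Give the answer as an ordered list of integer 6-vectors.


Interval decomposition of M: I[1,1], I[1,2], I[1,3], I[1,5], I[2,2], I[5,5], I[6,6].
HN type (ℓ=6): μ^(1)=31; μ^(2)=17; μ^(3)=10; μ^(4)=3; μ^(5)=-4; μ^(6)=-25

((0, 0, 1, 0, 0, 0); (1, 0, 0, 0, 0, 0); (0, 0, 0, 0, 2, 0); (0, 0, 1, 1, 0, 0); (3, 3, 0, 0, 0, 0); (0, 1, 0, 0, 0, 1))


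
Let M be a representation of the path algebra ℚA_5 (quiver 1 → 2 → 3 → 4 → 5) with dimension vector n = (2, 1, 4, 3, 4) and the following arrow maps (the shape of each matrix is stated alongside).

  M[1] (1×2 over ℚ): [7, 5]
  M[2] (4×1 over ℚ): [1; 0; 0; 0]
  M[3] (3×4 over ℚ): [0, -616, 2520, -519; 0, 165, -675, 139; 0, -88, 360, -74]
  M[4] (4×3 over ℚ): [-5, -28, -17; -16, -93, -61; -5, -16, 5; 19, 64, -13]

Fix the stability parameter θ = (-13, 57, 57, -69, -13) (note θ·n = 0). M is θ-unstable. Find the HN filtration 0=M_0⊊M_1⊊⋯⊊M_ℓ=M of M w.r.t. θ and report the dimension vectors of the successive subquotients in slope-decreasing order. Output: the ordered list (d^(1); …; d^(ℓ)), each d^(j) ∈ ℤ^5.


Interval decomposition of M: I[1,1], I[1,3], I[3,3], I[3,5]^2, I[4,5], I[5,5].
HN type (ℓ=4): μ^(1)=57; μ^(2)=-25/3; μ^(3)=-13; μ^(4)=-69

((0, 1, 2, 0, 0); (0, 0, 2, 2, 2); (2, 0, 0, 0, 2); (0, 0, 0, 1, 0))


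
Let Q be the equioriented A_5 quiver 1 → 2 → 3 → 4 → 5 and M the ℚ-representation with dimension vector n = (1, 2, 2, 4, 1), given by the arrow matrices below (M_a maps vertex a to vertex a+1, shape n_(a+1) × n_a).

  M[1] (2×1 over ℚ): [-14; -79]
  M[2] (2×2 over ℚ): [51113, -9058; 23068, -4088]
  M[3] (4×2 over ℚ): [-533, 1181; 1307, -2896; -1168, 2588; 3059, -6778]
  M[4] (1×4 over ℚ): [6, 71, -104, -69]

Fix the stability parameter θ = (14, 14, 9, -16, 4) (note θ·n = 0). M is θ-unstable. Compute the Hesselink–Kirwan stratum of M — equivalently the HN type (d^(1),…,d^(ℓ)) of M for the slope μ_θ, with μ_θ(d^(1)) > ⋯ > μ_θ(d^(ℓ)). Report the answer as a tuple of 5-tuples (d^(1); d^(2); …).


Barcode: M ≅ I[1,2], I[2,4], I[3,4], I[4,4], I[4,5]. HN layers by μ_θ (5 steps, strictly decreasing):
  μ^(1)=14; μ^(2)=4; μ^(3)=7/3; μ^(4)=-7/2; μ^(5)=-16

((1, 1, 0, 0, 0); (0, 0, 0, 0, 1); (0, 1, 1, 1, 0); (0, 0, 1, 1, 0); (0, 0, 0, 2, 0))


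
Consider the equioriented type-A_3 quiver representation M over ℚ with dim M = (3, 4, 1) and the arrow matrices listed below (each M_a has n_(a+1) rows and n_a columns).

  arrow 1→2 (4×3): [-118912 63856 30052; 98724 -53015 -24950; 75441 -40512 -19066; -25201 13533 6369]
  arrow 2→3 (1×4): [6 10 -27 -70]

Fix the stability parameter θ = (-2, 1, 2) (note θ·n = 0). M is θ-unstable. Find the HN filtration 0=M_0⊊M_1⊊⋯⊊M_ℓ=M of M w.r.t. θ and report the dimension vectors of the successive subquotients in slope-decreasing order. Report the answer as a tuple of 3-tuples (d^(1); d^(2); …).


Interval decomposition of M: I[1,2]^2, I[1,3], I[2,2].
HN type (ℓ=3): μ^(1)=2; μ^(2)=1; μ^(3)=-2

((0, 0, 1); (0, 4, 0); (3, 0, 0))


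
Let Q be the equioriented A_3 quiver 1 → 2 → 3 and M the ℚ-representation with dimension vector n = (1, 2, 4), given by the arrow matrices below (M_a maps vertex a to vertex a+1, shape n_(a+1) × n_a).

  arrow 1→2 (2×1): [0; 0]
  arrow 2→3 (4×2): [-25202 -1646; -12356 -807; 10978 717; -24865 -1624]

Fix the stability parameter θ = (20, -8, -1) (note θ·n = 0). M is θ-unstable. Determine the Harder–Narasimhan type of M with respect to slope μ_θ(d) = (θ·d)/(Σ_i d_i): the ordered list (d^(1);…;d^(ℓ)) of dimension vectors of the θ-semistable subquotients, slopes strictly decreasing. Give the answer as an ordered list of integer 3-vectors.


Barcode: M ≅ I[1,1], I[2,3]^2, I[3,3]^2. HN layers by μ_θ (3 steps, strictly decreasing):
  μ^(1)=20; μ^(2)=-1; μ^(3)=-8

((1, 0, 0); (0, 0, 4); (0, 2, 0))


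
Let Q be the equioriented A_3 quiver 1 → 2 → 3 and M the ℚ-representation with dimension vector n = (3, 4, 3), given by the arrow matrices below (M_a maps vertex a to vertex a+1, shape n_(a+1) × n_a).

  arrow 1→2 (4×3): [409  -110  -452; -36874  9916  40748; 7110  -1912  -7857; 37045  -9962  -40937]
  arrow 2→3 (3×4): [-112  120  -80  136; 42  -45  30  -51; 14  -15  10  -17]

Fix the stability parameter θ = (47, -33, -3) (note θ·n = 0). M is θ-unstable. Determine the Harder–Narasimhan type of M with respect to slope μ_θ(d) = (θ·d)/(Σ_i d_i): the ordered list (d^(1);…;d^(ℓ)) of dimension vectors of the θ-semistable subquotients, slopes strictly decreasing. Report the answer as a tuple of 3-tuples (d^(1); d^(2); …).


Interval decomposition of M: I[1,1], I[1,2], I[1,3], I[2,2]^2, I[3,3]^2.
HN type (ℓ=5): μ^(1)=47; μ^(2)=7; μ^(3)=11/3; μ^(4)=-3; μ^(5)=-33

((1, 0, 0); (1, 1, 0); (1, 1, 1); (0, 0, 2); (0, 2, 0))


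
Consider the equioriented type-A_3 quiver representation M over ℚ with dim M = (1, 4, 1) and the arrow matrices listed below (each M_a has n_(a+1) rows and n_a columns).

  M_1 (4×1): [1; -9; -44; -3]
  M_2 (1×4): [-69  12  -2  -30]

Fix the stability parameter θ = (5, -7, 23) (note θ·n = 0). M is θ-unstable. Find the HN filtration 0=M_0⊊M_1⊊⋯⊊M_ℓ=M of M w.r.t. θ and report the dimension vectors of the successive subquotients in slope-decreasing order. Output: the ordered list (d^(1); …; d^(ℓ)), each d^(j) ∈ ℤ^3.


Via rank(M_{q-1}∘⋯∘M_p): M ≅ I[1,3], I[2,2]^3.
μ_θ-semistable layers: μ^(1)=23; μ^(2)=-1; μ^(3)=-7

((0, 0, 1); (1, 1, 0); (0, 3, 0))


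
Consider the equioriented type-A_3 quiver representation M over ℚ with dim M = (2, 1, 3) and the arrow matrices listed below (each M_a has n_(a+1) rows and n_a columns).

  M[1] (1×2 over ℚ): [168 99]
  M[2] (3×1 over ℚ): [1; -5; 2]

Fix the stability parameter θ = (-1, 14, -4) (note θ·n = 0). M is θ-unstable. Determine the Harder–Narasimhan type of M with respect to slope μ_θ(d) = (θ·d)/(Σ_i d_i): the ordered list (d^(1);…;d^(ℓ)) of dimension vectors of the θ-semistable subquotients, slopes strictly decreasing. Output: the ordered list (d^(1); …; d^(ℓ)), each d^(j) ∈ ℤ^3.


Via rank(M_{q-1}∘⋯∘M_p): M ≅ I[1,1], I[1,3], I[3,3]^2.
μ_θ-semistable layers: μ^(1)=5; μ^(2)=-1; μ^(3)=-4

((0, 1, 1); (2, 0, 0); (0, 0, 2))


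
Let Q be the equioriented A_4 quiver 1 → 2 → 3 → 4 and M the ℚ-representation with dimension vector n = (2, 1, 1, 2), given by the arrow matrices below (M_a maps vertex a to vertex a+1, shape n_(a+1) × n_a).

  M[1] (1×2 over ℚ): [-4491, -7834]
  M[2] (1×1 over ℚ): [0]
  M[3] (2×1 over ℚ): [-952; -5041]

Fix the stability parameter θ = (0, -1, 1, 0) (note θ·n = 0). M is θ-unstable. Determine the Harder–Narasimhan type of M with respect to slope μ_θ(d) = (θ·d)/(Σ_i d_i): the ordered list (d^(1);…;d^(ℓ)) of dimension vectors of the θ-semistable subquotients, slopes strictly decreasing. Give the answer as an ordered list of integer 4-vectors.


Via rank(M_{q-1}∘⋯∘M_p): M ≅ I[1,1], I[1,2], I[3,4], I[4,4].
μ_θ-semistable layers: μ^(1)=1/2; μ^(2)=0; μ^(3)=-1/2

((0, 0, 1, 1); (1, 0, 0, 1); (1, 1, 0, 0))


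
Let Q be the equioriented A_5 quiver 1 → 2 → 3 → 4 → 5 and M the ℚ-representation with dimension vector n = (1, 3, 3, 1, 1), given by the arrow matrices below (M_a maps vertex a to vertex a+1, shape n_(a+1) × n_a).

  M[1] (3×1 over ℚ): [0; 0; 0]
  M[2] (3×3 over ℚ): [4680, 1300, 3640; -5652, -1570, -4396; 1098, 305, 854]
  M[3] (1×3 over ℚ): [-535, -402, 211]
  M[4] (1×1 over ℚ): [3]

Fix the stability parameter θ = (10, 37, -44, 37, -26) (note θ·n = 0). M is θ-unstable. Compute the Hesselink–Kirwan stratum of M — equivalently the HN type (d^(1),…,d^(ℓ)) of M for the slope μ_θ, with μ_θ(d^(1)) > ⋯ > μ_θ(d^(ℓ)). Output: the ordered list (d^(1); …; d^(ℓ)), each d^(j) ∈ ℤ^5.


Interval decomposition of M: I[1,1], I[2,2]^2, I[2,5], I[3,3]^2.
HN type (ℓ=5): μ^(1)=37; μ^(2)=10; μ^(3)=11/2; μ^(4)=-7/2; μ^(5)=-44

((0, 2, 0, 0, 0); (1, 0, 0, 0, 0); (0, 0, 0, 1, 1); (0, 1, 1, 0, 0); (0, 0, 2, 0, 0))


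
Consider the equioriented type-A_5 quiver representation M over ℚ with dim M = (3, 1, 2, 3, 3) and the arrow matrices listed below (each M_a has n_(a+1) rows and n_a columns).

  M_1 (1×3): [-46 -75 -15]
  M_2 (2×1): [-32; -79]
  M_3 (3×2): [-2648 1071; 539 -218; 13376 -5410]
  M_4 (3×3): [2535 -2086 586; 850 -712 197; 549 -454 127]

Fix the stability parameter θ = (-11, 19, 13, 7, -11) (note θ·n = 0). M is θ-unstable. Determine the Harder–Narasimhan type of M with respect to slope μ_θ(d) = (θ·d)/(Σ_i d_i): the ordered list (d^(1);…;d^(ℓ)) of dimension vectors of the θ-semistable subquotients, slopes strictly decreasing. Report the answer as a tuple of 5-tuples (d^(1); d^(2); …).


Barcode: M ≅ I[1,1]^2, I[1,5], I[3,4], I[4,5], I[5,5]. HN layers by μ_θ (4 steps, strictly decreasing):
  μ^(1)=10; μ^(2)=7; μ^(3)=-2; μ^(4)=-11

((0, 0, 1, 1, 0); (0, 1, 1, 1, 1); (0, 0, 0, 1, 1); (3, 0, 0, 0, 1))


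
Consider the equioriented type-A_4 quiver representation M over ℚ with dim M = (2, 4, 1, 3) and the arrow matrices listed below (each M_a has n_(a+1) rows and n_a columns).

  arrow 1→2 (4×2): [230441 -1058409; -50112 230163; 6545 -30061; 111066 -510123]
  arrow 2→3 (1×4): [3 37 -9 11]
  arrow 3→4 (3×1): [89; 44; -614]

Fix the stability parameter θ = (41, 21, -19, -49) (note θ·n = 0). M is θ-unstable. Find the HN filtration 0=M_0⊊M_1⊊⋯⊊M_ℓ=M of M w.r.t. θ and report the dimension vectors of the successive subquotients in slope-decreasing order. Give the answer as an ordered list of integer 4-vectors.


Via rank(M_{q-1}∘⋯∘M_p): M ≅ I[1,2]^2, I[2,2], I[2,4], I[4,4]^2.
μ_θ-semistable layers: μ^(1)=31; μ^(2)=21; μ^(3)=-47/3; μ^(4)=-49

((2, 2, 0, 0); (0, 1, 0, 0); (0, 1, 1, 1); (0, 0, 0, 2))


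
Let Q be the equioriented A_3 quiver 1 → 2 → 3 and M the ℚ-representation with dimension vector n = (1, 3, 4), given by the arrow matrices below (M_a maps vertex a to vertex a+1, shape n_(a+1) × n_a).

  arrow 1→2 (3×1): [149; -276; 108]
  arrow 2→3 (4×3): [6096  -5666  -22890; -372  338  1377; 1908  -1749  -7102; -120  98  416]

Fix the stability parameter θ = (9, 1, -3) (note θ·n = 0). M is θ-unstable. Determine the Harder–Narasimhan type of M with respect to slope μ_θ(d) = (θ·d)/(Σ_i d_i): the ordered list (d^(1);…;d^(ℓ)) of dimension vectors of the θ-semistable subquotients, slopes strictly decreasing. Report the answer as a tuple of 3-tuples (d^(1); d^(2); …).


Barcode: M ≅ I[1,2], I[2,3]^2, I[3,3]^2. HN layers by μ_θ (3 steps, strictly decreasing):
  μ^(1)=5; μ^(2)=-1; μ^(3)=-3

((1, 1, 0); (0, 2, 2); (0, 0, 2))


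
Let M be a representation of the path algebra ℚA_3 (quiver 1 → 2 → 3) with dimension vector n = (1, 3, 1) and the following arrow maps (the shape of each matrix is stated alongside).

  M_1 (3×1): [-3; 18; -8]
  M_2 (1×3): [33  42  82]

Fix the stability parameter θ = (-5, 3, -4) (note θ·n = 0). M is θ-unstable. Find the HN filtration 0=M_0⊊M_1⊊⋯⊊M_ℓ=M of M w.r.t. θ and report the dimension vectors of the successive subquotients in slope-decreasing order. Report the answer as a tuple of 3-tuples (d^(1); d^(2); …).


Via rank(M_{q-1}∘⋯∘M_p): M ≅ I[1,3], I[2,2]^2.
μ_θ-semistable layers: μ^(1)=3; μ^(2)=-1/2; μ^(3)=-5

((0, 2, 0); (0, 1, 1); (1, 0, 0))


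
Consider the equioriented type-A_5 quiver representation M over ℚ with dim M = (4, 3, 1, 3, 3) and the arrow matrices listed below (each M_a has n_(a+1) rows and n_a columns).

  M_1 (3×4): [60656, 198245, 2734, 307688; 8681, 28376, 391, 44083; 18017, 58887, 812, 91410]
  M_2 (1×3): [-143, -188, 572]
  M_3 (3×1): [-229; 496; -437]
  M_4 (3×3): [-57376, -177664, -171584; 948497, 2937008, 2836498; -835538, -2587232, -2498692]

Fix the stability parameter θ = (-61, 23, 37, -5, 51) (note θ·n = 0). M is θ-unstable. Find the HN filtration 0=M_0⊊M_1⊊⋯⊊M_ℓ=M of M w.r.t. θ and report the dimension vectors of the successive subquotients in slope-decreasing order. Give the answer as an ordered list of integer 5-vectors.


Via rank(M_{q-1}∘⋯∘M_p): M ≅ I[1,1], I[1,2]^2, I[1,5], I[4,4]^2, I[5,5]^2.
μ_θ-semistable layers: μ^(1)=51; μ^(2)=23; μ^(3)=55/3; μ^(4)=-5; μ^(5)=-61

((0, 0, 0, 0, 3); (0, 2, 0, 0, 0); (0, 1, 1, 1, 0); (0, 0, 0, 2, 0); (4, 0, 0, 0, 0))


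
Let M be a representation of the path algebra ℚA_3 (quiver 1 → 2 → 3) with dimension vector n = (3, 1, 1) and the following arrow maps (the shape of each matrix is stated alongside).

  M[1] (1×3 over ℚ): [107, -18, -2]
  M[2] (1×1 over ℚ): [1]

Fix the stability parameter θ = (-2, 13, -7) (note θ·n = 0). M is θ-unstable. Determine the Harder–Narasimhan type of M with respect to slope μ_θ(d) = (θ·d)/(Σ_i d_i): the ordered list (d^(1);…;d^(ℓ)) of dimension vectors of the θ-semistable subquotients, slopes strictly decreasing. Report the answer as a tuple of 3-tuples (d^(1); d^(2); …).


Interval decomposition of M: I[1,1]^2, I[1,3].
HN type (ℓ=2): μ^(1)=3; μ^(2)=-2

((0, 1, 1); (3, 0, 0))


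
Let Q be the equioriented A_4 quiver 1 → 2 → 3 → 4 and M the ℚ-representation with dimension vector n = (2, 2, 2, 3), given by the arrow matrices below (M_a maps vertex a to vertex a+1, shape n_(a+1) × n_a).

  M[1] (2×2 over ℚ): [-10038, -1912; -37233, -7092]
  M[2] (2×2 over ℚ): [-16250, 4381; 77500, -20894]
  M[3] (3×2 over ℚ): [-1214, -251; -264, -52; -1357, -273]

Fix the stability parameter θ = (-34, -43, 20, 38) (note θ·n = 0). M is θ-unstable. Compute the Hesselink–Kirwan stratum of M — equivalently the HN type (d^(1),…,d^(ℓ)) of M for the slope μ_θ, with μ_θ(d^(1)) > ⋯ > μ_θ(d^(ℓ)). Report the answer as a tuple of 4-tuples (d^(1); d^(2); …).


Interval decomposition of M: I[1,1], I[1,4], I[2,2], I[3,4], I[4,4].
HN type (ℓ=5): μ^(1)=38; μ^(2)=20; μ^(3)=-34; μ^(4)=-77/2; μ^(5)=-43

((0, 0, 0, 3); (0, 0, 2, 0); (1, 0, 0, 0); (1, 1, 0, 0); (0, 1, 0, 0))


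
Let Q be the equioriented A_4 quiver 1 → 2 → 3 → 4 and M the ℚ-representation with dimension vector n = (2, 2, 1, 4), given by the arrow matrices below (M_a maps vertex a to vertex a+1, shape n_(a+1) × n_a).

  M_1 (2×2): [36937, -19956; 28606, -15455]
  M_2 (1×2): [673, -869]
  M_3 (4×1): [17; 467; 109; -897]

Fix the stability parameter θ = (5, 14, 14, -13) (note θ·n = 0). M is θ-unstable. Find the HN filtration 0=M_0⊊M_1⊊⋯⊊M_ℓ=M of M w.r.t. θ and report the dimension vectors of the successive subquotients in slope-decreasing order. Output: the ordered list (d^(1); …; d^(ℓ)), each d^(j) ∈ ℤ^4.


Via rank(M_{q-1}∘⋯∘M_p): M ≅ I[1,2], I[1,4], I[4,4]^3.
μ_θ-semistable layers: μ^(1)=14; μ^(2)=5; μ^(3)=-13

((0, 1, 0, 0); (2, 1, 1, 1); (0, 0, 0, 3))
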